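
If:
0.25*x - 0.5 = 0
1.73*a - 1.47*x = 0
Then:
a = 1.70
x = 2.00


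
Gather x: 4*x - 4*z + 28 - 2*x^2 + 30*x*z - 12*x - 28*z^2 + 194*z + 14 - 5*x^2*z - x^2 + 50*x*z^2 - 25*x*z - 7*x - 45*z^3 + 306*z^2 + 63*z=x^2*(-5*z - 3) + x*(50*z^2 + 5*z - 15) - 45*z^3 + 278*z^2 + 253*z + 42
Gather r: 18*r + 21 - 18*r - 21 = 0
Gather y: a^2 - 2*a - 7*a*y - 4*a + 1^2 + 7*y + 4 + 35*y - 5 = a^2 - 6*a + y*(42 - 7*a)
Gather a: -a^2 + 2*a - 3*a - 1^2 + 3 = -a^2 - a + 2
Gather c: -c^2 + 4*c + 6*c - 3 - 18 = -c^2 + 10*c - 21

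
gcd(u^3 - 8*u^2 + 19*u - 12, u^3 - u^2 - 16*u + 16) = u^2 - 5*u + 4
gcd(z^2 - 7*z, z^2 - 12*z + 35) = z - 7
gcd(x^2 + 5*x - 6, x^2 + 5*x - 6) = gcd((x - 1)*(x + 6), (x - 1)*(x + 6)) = x^2 + 5*x - 6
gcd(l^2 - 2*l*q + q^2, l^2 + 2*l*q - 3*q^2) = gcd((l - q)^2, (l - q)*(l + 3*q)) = -l + q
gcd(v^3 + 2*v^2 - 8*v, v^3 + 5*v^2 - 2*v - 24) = v^2 + 2*v - 8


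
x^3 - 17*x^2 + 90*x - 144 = (x - 8)*(x - 6)*(x - 3)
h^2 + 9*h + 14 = (h + 2)*(h + 7)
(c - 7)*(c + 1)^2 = c^3 - 5*c^2 - 13*c - 7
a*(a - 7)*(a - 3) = a^3 - 10*a^2 + 21*a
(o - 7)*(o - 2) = o^2 - 9*o + 14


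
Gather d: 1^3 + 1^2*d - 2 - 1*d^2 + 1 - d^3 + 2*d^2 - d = -d^3 + d^2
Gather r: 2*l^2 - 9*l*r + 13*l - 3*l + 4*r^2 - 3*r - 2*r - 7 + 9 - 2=2*l^2 + 10*l + 4*r^2 + r*(-9*l - 5)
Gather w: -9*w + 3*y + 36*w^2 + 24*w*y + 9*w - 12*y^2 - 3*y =36*w^2 + 24*w*y - 12*y^2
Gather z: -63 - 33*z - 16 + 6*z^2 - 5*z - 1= 6*z^2 - 38*z - 80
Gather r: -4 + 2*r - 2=2*r - 6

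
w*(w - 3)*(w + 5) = w^3 + 2*w^2 - 15*w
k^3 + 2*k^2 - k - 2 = (k - 1)*(k + 1)*(k + 2)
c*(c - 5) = c^2 - 5*c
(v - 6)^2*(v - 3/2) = v^3 - 27*v^2/2 + 54*v - 54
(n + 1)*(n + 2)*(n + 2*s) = n^3 + 2*n^2*s + 3*n^2 + 6*n*s + 2*n + 4*s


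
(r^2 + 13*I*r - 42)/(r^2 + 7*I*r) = (r + 6*I)/r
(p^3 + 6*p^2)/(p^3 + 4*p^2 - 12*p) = p/(p - 2)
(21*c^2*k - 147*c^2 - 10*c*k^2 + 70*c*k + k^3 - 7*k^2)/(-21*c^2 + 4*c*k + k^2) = (-7*c*k + 49*c + k^2 - 7*k)/(7*c + k)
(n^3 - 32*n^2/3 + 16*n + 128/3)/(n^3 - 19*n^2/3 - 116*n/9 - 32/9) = 3*(n - 4)/(3*n + 1)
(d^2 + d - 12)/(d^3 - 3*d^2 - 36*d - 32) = (d - 3)/(d^2 - 7*d - 8)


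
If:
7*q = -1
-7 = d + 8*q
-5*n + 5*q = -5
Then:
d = -41/7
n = 6/7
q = -1/7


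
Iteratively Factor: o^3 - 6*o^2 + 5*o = (o - 5)*(o^2 - o) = (o - 5)*(o - 1)*(o)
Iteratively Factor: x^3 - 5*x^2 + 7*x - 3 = (x - 3)*(x^2 - 2*x + 1) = (x - 3)*(x - 1)*(x - 1)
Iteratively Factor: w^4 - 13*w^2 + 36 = (w - 3)*(w^3 + 3*w^2 - 4*w - 12) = (w - 3)*(w + 2)*(w^2 + w - 6) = (w - 3)*(w + 2)*(w + 3)*(w - 2)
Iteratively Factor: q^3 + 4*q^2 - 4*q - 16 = (q + 4)*(q^2 - 4) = (q - 2)*(q + 4)*(q + 2)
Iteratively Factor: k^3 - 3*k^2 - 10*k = (k + 2)*(k^2 - 5*k) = k*(k + 2)*(k - 5)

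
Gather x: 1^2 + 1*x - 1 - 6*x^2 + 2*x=-6*x^2 + 3*x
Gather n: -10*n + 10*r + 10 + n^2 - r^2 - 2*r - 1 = n^2 - 10*n - r^2 + 8*r + 9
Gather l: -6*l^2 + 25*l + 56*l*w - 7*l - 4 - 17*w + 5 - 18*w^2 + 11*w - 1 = -6*l^2 + l*(56*w + 18) - 18*w^2 - 6*w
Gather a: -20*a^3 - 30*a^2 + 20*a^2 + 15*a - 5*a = -20*a^3 - 10*a^2 + 10*a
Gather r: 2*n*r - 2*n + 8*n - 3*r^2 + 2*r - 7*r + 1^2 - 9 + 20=6*n - 3*r^2 + r*(2*n - 5) + 12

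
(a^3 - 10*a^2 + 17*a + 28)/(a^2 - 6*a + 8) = (a^2 - 6*a - 7)/(a - 2)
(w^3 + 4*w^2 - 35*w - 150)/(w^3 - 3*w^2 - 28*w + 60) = (w + 5)/(w - 2)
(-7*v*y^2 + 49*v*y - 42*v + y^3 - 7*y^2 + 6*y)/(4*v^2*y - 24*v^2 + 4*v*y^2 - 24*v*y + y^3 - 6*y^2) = (-7*v*y + 7*v + y^2 - y)/(4*v^2 + 4*v*y + y^2)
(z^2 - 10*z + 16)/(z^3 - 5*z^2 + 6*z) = (z - 8)/(z*(z - 3))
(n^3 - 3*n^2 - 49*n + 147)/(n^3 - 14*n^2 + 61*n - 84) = (n + 7)/(n - 4)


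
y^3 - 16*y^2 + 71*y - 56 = (y - 8)*(y - 7)*(y - 1)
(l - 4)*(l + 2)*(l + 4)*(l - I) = l^4 + 2*l^3 - I*l^3 - 16*l^2 - 2*I*l^2 - 32*l + 16*I*l + 32*I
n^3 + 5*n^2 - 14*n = n*(n - 2)*(n + 7)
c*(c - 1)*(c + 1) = c^3 - c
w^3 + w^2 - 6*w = w*(w - 2)*(w + 3)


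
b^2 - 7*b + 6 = (b - 6)*(b - 1)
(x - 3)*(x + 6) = x^2 + 3*x - 18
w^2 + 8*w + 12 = (w + 2)*(w + 6)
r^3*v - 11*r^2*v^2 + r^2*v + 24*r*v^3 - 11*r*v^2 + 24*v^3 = (r - 8*v)*(r - 3*v)*(r*v + v)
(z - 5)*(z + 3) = z^2 - 2*z - 15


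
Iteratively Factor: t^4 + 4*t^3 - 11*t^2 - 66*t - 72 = (t + 3)*(t^3 + t^2 - 14*t - 24) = (t + 2)*(t + 3)*(t^2 - t - 12) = (t + 2)*(t + 3)^2*(t - 4)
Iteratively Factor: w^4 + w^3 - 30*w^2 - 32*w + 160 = (w + 4)*(w^3 - 3*w^2 - 18*w + 40) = (w - 2)*(w + 4)*(w^2 - w - 20) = (w - 2)*(w + 4)^2*(w - 5)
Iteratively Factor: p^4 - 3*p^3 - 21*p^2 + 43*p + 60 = (p + 1)*(p^3 - 4*p^2 - 17*p + 60) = (p - 5)*(p + 1)*(p^2 + p - 12) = (p - 5)*(p - 3)*(p + 1)*(p + 4)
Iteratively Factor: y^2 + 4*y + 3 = (y + 1)*(y + 3)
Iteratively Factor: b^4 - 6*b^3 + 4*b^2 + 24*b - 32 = (b - 4)*(b^3 - 2*b^2 - 4*b + 8) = (b - 4)*(b - 2)*(b^2 - 4) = (b - 4)*(b - 2)^2*(b + 2)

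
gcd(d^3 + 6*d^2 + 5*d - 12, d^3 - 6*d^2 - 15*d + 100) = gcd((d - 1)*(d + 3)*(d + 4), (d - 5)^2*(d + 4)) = d + 4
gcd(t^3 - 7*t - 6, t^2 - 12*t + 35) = 1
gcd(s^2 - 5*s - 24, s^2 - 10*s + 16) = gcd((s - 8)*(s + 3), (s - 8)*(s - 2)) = s - 8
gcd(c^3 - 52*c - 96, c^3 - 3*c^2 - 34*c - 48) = c^2 - 6*c - 16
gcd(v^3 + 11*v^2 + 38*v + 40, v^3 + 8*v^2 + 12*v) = v + 2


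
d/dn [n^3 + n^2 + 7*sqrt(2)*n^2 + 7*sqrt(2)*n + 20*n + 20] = 3*n^2 + 2*n + 14*sqrt(2)*n + 7*sqrt(2) + 20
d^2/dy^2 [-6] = 0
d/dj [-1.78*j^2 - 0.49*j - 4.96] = -3.56*j - 0.49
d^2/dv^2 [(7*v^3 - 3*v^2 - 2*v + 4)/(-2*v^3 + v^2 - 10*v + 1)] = 2*(-2*v^6 + 444*v^5 - 372*v^4 - 595*v^3 - 27*v^2 + 69*v - 373)/(8*v^9 - 12*v^8 + 126*v^7 - 133*v^6 + 642*v^5 - 423*v^4 + 1066*v^3 - 303*v^2 + 30*v - 1)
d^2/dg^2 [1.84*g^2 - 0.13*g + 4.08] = 3.68000000000000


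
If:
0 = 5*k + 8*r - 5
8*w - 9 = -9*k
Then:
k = 1 - 8*w/9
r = 5*w/9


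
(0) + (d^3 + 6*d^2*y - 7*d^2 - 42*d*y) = d^3 + 6*d^2*y - 7*d^2 - 42*d*y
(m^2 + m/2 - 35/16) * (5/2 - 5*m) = -5*m^3 + 195*m/16 - 175/32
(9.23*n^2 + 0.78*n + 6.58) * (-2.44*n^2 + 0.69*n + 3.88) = -22.5212*n^4 + 4.4655*n^3 + 20.2954*n^2 + 7.5666*n + 25.5304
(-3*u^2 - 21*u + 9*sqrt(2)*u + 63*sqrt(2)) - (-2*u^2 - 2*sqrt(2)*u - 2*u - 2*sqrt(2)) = -u^2 - 19*u + 11*sqrt(2)*u + 65*sqrt(2)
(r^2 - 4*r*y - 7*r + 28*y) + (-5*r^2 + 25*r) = -4*r^2 - 4*r*y + 18*r + 28*y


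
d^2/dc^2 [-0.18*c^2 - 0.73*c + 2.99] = -0.360000000000000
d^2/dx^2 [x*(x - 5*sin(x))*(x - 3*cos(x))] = 5*x^2*sin(x) + 3*x^2*cos(x) + 12*x*sin(x) - 30*x*sin(2*x) - 20*x*cos(x) + 6*x - 10*sin(x) - 6*cos(x) + 30*cos(2*x)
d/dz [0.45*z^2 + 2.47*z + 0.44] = 0.9*z + 2.47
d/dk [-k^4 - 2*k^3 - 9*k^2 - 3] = 2*k*(-2*k^2 - 3*k - 9)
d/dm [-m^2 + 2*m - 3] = 2 - 2*m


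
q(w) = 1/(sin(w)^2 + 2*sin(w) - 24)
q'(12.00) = 0.00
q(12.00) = -0.04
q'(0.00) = 0.00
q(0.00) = -0.04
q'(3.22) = 0.00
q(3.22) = -0.04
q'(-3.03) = 0.00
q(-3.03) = -0.04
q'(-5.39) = -0.00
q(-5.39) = -0.05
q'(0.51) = -0.01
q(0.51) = -0.04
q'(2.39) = 0.01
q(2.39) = -0.05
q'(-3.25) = 0.00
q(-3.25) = -0.04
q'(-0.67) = -0.00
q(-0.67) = -0.04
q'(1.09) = -0.00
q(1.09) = -0.05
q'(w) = (-2*sin(w)*cos(w) - 2*cos(w))/(sin(w)^2 + 2*sin(w) - 24)^2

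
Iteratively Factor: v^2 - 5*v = (v)*(v - 5)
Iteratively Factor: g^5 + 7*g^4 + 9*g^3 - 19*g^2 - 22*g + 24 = (g - 1)*(g^4 + 8*g^3 + 17*g^2 - 2*g - 24) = (g - 1)*(g + 3)*(g^3 + 5*g^2 + 2*g - 8) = (g - 1)^2*(g + 3)*(g^2 + 6*g + 8) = (g - 1)^2*(g + 3)*(g + 4)*(g + 2)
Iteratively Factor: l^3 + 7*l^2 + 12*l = (l + 4)*(l^2 + 3*l) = (l + 3)*(l + 4)*(l)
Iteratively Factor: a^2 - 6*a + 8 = (a - 4)*(a - 2)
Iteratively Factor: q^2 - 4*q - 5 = (q + 1)*(q - 5)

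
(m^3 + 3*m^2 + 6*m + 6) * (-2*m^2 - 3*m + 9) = -2*m^5 - 9*m^4 - 12*m^3 - 3*m^2 + 36*m + 54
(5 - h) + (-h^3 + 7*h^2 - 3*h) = -h^3 + 7*h^2 - 4*h + 5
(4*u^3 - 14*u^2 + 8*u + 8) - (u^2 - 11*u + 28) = 4*u^3 - 15*u^2 + 19*u - 20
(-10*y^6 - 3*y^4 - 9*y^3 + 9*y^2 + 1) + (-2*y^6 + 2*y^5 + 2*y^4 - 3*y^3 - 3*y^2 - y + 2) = -12*y^6 + 2*y^5 - y^4 - 12*y^3 + 6*y^2 - y + 3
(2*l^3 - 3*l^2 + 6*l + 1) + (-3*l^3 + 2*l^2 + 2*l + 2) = -l^3 - l^2 + 8*l + 3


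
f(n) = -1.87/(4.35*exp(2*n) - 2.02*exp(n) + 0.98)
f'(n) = -1.87*(-8.7*exp(2*n) + 2.02*exp(n))/(4.35*exp(2*n) - 2.02*exp(n) + 0.98)^2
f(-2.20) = -2.31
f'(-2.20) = -0.33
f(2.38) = -0.00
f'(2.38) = 0.01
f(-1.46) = -2.51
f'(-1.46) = 0.00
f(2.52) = -0.00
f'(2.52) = 0.01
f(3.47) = -0.00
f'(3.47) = 0.00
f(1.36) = -0.03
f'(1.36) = 0.07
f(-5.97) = -1.92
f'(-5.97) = -0.01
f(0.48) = -0.21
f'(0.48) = 0.44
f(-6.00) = -1.92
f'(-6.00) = -0.00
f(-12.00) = -1.91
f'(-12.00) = 0.00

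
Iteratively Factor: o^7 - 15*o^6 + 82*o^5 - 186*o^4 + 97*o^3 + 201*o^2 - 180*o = (o - 5)*(o^6 - 10*o^5 + 32*o^4 - 26*o^3 - 33*o^2 + 36*o) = (o - 5)*(o - 3)*(o^5 - 7*o^4 + 11*o^3 + 7*o^2 - 12*o) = (o - 5)*(o - 3)*(o + 1)*(o^4 - 8*o^3 + 19*o^2 - 12*o) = (o - 5)*(o - 3)^2*(o + 1)*(o^3 - 5*o^2 + 4*o) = o*(o - 5)*(o - 3)^2*(o + 1)*(o^2 - 5*o + 4) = o*(o - 5)*(o - 4)*(o - 3)^2*(o + 1)*(o - 1)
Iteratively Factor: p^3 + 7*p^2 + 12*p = (p + 3)*(p^2 + 4*p) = p*(p + 3)*(p + 4)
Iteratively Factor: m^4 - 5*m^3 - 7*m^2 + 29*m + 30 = (m + 2)*(m^3 - 7*m^2 + 7*m + 15) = (m + 1)*(m + 2)*(m^2 - 8*m + 15) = (m - 5)*(m + 1)*(m + 2)*(m - 3)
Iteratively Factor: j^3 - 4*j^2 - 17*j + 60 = (j + 4)*(j^2 - 8*j + 15) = (j - 5)*(j + 4)*(j - 3)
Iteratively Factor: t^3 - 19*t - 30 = (t + 3)*(t^2 - 3*t - 10) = (t - 5)*(t + 3)*(t + 2)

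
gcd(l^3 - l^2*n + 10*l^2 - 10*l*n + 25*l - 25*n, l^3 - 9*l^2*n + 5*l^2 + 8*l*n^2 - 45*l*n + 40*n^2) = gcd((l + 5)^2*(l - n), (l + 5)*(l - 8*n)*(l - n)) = l^2 - l*n + 5*l - 5*n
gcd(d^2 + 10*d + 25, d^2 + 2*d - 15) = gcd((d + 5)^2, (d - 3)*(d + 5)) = d + 5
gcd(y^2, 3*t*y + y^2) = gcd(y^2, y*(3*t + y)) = y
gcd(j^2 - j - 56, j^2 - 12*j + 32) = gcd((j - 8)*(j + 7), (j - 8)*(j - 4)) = j - 8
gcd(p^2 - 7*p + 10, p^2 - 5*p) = p - 5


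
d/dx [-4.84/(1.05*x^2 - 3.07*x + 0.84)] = (10.164*x - 14.8588)/(1.05*x^2 - 3.07*x + 0.84)^2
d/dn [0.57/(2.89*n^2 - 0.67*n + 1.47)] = (0.3819 - 3.2946*n)/(2.89*n^2 - 0.67*n + 1.47)^2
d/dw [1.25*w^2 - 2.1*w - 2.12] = 2.5*w - 2.1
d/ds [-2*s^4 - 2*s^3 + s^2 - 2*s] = -8*s^3 - 6*s^2 + 2*s - 2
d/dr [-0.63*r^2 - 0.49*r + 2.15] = -1.26*r - 0.49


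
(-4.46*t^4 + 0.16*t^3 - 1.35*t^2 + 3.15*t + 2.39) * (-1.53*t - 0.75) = 6.8238*t^5 + 3.1002*t^4 + 1.9455*t^3 - 3.807*t^2 - 6.0192*t - 1.7925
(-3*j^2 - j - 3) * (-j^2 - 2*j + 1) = 3*j^4 + 7*j^3 + 2*j^2 + 5*j - 3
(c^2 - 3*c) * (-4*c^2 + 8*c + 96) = -4*c^4 + 20*c^3 + 72*c^2 - 288*c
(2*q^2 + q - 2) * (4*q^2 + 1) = 8*q^4 + 4*q^3 - 6*q^2 + q - 2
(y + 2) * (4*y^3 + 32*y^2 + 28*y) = 4*y^4 + 40*y^3 + 92*y^2 + 56*y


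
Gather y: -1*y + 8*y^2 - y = 8*y^2 - 2*y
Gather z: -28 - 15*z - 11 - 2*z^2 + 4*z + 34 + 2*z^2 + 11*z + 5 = 0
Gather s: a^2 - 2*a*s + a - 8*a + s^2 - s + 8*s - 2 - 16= a^2 - 7*a + s^2 + s*(7 - 2*a) - 18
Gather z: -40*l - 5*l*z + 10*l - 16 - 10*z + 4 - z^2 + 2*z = -30*l - z^2 + z*(-5*l - 8) - 12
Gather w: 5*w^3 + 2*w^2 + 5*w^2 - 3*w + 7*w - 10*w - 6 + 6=5*w^3 + 7*w^2 - 6*w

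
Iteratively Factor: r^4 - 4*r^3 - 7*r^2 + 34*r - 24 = (r - 2)*(r^3 - 2*r^2 - 11*r + 12) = (r - 2)*(r + 3)*(r^2 - 5*r + 4) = (r - 2)*(r - 1)*(r + 3)*(r - 4)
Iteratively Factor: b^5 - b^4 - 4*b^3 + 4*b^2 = (b + 2)*(b^4 - 3*b^3 + 2*b^2) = b*(b + 2)*(b^3 - 3*b^2 + 2*b) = b*(b - 1)*(b + 2)*(b^2 - 2*b) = b*(b - 2)*(b - 1)*(b + 2)*(b)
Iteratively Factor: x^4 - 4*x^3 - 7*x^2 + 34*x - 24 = (x + 3)*(x^3 - 7*x^2 + 14*x - 8) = (x - 1)*(x + 3)*(x^2 - 6*x + 8) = (x - 2)*(x - 1)*(x + 3)*(x - 4)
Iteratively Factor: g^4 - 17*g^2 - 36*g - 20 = (g + 2)*(g^3 - 2*g^2 - 13*g - 10) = (g - 5)*(g + 2)*(g^2 + 3*g + 2) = (g - 5)*(g + 2)^2*(g + 1)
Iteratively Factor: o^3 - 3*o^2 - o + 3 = (o - 1)*(o^2 - 2*o - 3) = (o - 1)*(o + 1)*(o - 3)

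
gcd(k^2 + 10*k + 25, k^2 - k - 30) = k + 5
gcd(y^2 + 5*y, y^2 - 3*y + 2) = 1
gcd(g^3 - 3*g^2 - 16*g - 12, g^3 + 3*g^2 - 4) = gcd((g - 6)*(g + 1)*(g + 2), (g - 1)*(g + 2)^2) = g + 2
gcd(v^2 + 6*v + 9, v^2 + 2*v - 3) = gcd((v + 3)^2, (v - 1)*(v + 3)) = v + 3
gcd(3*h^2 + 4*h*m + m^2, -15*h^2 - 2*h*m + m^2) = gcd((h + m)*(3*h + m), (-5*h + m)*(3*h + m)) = 3*h + m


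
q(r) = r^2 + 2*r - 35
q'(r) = 2*r + 2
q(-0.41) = -35.65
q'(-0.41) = 1.18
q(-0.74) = -35.93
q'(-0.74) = 0.52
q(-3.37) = -30.38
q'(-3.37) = -4.74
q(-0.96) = -36.00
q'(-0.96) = 0.08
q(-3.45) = -30.00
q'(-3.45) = -4.90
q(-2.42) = -33.98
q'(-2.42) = -2.84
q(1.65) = -28.98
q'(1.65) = 5.30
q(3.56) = -15.21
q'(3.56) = 9.12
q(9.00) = 64.00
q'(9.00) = 20.00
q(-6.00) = -11.00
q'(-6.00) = -10.00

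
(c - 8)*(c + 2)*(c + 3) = c^3 - 3*c^2 - 34*c - 48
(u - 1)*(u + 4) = u^2 + 3*u - 4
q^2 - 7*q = q*(q - 7)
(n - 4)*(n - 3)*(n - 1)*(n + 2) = n^4 - 6*n^3 + 3*n^2 + 26*n - 24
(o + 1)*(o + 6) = o^2 + 7*o + 6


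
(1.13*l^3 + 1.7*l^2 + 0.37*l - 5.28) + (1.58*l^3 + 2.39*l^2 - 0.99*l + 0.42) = 2.71*l^3 + 4.09*l^2 - 0.62*l - 4.86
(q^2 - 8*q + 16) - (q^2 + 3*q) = 16 - 11*q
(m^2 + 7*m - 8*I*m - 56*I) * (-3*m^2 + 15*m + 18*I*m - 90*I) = -3*m^4 - 6*m^3 + 42*I*m^3 + 249*m^2 + 84*I*m^2 + 288*m - 1470*I*m - 5040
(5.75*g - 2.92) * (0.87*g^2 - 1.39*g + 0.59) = 5.0025*g^3 - 10.5329*g^2 + 7.4513*g - 1.7228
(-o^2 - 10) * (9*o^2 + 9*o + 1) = -9*o^4 - 9*o^3 - 91*o^2 - 90*o - 10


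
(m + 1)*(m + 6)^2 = m^3 + 13*m^2 + 48*m + 36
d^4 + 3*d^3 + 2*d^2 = d^2*(d + 1)*(d + 2)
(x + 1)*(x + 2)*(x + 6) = x^3 + 9*x^2 + 20*x + 12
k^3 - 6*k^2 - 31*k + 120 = (k - 8)*(k - 3)*(k + 5)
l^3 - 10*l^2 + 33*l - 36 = (l - 4)*(l - 3)^2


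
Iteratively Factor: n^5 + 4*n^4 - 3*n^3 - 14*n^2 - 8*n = (n + 4)*(n^4 - 3*n^2 - 2*n) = (n + 1)*(n + 4)*(n^3 - n^2 - 2*n) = n*(n + 1)*(n + 4)*(n^2 - n - 2) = n*(n - 2)*(n + 1)*(n + 4)*(n + 1)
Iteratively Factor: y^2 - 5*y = (y - 5)*(y)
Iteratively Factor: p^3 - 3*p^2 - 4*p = (p - 4)*(p^2 + p) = p*(p - 4)*(p + 1)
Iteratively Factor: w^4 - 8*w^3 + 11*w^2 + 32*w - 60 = (w - 5)*(w^3 - 3*w^2 - 4*w + 12) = (w - 5)*(w - 3)*(w^2 - 4) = (w - 5)*(w - 3)*(w + 2)*(w - 2)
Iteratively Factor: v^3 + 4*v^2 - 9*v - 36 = (v + 4)*(v^2 - 9) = (v - 3)*(v + 4)*(v + 3)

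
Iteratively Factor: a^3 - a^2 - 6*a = (a + 2)*(a^2 - 3*a) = a*(a + 2)*(a - 3)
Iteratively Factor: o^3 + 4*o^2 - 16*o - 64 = (o - 4)*(o^2 + 8*o + 16) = (o - 4)*(o + 4)*(o + 4)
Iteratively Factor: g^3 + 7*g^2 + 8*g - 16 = (g + 4)*(g^2 + 3*g - 4) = (g - 1)*(g + 4)*(g + 4)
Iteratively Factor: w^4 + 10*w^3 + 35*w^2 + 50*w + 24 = (w + 4)*(w^3 + 6*w^2 + 11*w + 6) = (w + 1)*(w + 4)*(w^2 + 5*w + 6) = (w + 1)*(w + 2)*(w + 4)*(w + 3)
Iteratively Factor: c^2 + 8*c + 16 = (c + 4)*(c + 4)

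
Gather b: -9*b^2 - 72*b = -9*b^2 - 72*b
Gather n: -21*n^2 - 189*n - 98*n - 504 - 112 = -21*n^2 - 287*n - 616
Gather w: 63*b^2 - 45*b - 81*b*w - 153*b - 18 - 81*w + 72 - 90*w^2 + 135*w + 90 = 63*b^2 - 198*b - 90*w^2 + w*(54 - 81*b) + 144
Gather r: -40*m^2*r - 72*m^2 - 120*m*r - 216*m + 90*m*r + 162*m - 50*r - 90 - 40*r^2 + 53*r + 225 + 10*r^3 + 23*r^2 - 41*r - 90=-72*m^2 - 54*m + 10*r^3 - 17*r^2 + r*(-40*m^2 - 30*m - 38) + 45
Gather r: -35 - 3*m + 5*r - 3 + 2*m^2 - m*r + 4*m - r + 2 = 2*m^2 + m + r*(4 - m) - 36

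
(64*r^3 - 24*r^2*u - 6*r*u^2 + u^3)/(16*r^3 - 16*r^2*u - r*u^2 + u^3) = (16*r^2 - 10*r*u + u^2)/(4*r^2 - 5*r*u + u^2)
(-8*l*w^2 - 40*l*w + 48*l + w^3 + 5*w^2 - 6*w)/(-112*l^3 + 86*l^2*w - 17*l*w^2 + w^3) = (w^2 + 5*w - 6)/(14*l^2 - 9*l*w + w^2)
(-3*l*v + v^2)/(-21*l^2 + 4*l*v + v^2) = v/(7*l + v)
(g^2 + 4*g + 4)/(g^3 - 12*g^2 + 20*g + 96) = (g + 2)/(g^2 - 14*g + 48)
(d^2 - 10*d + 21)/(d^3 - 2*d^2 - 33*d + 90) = (d - 7)/(d^2 + d - 30)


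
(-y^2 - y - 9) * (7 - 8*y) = 8*y^3 + y^2 + 65*y - 63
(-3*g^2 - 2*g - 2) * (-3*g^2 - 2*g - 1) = 9*g^4 + 12*g^3 + 13*g^2 + 6*g + 2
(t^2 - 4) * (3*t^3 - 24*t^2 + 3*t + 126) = 3*t^5 - 24*t^4 - 9*t^3 + 222*t^2 - 12*t - 504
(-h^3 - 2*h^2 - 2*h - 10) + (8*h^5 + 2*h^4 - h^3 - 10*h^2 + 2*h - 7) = 8*h^5 + 2*h^4 - 2*h^3 - 12*h^2 - 17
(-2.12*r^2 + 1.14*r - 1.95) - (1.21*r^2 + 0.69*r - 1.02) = -3.33*r^2 + 0.45*r - 0.93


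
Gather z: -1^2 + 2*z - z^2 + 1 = -z^2 + 2*z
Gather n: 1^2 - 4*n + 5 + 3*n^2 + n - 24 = 3*n^2 - 3*n - 18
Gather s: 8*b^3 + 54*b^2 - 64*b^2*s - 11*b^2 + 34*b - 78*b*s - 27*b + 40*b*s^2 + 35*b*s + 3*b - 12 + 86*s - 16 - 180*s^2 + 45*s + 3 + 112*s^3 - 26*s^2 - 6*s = 8*b^3 + 43*b^2 + 10*b + 112*s^3 + s^2*(40*b - 206) + s*(-64*b^2 - 43*b + 125) - 25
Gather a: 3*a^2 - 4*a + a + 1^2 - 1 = 3*a^2 - 3*a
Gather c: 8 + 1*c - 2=c + 6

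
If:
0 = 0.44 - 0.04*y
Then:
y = 11.00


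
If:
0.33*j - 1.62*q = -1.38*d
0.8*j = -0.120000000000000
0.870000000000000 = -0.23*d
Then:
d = -3.78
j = -0.15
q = -3.25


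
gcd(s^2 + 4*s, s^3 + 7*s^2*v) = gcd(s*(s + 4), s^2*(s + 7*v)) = s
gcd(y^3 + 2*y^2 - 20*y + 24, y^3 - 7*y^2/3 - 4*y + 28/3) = y - 2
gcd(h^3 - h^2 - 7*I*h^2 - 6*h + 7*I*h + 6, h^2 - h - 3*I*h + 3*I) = h - 1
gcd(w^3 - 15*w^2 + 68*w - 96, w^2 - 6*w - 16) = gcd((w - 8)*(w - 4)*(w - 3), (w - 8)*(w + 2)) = w - 8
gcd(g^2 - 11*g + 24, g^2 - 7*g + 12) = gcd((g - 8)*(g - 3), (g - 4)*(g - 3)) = g - 3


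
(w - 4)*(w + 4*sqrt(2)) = w^2 - 4*w + 4*sqrt(2)*w - 16*sqrt(2)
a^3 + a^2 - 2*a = a*(a - 1)*(a + 2)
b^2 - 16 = (b - 4)*(b + 4)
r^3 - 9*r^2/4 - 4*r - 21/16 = (r - 7/2)*(r + 1/2)*(r + 3/4)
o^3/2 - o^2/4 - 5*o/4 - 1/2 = (o/2 + 1/2)*(o - 2)*(o + 1/2)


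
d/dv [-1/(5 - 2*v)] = -2/(2*v - 5)^2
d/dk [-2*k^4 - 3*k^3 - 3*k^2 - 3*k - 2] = -8*k^3 - 9*k^2 - 6*k - 3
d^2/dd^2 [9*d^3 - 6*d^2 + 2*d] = 54*d - 12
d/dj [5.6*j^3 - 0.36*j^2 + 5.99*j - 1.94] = 16.8*j^2 - 0.72*j + 5.99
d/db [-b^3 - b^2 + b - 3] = -3*b^2 - 2*b + 1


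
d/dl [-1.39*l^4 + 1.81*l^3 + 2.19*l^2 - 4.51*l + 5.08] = -5.56*l^3 + 5.43*l^2 + 4.38*l - 4.51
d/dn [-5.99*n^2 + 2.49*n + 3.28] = 2.49 - 11.98*n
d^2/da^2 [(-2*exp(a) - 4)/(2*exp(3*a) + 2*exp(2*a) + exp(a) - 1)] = (-32*exp(6*a) - 168*exp(5*a) - 168*exp(4*a) - 128*exp(3*a) - 120*exp(2*a) - 38*exp(a) - 6)*exp(a)/(8*exp(9*a) + 24*exp(8*a) + 36*exp(7*a) + 20*exp(6*a) - 6*exp(5*a) - 18*exp(4*a) - 5*exp(3*a) + 3*exp(2*a) + 3*exp(a) - 1)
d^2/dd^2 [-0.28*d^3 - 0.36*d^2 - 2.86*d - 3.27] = -1.68*d - 0.72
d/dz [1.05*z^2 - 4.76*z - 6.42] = 2.1*z - 4.76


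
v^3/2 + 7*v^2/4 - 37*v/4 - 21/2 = (v/2 + 1/2)*(v - 7/2)*(v + 6)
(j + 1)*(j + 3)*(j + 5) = j^3 + 9*j^2 + 23*j + 15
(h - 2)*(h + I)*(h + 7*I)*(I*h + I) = I*h^4 - 8*h^3 - I*h^3 + 8*h^2 - 9*I*h^2 + 16*h + 7*I*h + 14*I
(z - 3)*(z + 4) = z^2 + z - 12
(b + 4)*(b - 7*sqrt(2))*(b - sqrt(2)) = b^3 - 8*sqrt(2)*b^2 + 4*b^2 - 32*sqrt(2)*b + 14*b + 56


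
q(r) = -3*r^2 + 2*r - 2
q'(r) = 2 - 6*r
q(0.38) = -1.67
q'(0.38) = -0.28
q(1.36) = -4.83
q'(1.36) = -6.16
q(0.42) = -1.69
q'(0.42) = -0.52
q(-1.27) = -9.38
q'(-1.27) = 9.62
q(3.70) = -35.67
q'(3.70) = -20.20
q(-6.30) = -133.67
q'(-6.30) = 39.80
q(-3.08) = -36.62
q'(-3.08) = 20.48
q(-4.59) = -74.38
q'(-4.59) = 29.54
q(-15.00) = -707.00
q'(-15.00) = 92.00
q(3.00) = -23.00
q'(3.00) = -16.00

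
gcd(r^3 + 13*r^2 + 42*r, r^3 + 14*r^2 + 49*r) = r^2 + 7*r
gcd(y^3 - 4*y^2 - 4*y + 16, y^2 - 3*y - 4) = y - 4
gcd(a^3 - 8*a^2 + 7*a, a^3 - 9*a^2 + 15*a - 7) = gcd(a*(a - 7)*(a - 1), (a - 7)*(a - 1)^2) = a^2 - 8*a + 7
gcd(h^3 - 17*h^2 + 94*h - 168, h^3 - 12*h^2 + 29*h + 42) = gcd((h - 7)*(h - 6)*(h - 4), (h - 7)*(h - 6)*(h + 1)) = h^2 - 13*h + 42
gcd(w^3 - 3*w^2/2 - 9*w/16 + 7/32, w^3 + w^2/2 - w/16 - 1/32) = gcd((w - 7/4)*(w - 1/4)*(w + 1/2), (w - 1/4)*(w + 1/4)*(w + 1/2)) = w^2 + w/4 - 1/8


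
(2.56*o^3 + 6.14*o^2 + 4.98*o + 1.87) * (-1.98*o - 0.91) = -5.0688*o^4 - 14.4868*o^3 - 15.4478*o^2 - 8.2344*o - 1.7017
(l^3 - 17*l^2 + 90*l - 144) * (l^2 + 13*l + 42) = l^5 - 4*l^4 - 89*l^3 + 312*l^2 + 1908*l - 6048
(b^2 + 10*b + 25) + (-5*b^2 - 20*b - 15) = -4*b^2 - 10*b + 10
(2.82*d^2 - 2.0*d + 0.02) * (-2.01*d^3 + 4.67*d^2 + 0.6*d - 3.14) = -5.6682*d^5 + 17.1894*d^4 - 7.6882*d^3 - 9.9614*d^2 + 6.292*d - 0.0628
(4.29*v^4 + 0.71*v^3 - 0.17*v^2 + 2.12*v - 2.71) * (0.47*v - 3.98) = 2.0163*v^5 - 16.7405*v^4 - 2.9057*v^3 + 1.673*v^2 - 9.7113*v + 10.7858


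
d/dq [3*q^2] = 6*q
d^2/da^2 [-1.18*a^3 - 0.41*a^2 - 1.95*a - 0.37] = -7.08*a - 0.82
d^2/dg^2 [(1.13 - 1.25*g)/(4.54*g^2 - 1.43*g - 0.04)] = ((1.25*g - 1.13)*(9.08*g - 1.43)*(18.16*g - 2.86) + (34.05*g - 13.8354)*(-4.54*g^2 + 1.43*g + 0.04))/(-4.54*g^2 + 1.43*g + 0.04)^3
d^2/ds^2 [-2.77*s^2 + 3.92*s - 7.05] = -5.54000000000000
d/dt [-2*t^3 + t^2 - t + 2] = -6*t^2 + 2*t - 1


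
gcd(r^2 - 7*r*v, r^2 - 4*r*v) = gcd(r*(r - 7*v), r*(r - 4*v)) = r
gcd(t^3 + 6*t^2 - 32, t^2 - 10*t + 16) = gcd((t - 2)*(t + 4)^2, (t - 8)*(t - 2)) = t - 2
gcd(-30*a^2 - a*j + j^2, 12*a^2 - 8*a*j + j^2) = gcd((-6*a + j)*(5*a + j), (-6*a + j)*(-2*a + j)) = 6*a - j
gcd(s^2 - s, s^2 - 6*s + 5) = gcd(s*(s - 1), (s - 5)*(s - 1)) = s - 1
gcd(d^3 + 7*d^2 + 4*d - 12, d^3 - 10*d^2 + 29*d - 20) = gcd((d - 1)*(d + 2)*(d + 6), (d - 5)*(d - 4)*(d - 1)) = d - 1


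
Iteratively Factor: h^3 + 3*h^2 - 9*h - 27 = (h + 3)*(h^2 - 9) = (h - 3)*(h + 3)*(h + 3)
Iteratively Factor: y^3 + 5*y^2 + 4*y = (y + 4)*(y^2 + y) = y*(y + 4)*(y + 1)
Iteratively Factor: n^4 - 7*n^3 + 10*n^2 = (n - 5)*(n^3 - 2*n^2) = n*(n - 5)*(n^2 - 2*n) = n*(n - 5)*(n - 2)*(n)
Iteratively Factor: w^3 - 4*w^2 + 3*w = (w)*(w^2 - 4*w + 3) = w*(w - 3)*(w - 1)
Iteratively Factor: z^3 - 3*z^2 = (z - 3)*(z^2) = z*(z - 3)*(z)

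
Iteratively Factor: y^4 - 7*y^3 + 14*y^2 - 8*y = (y - 1)*(y^3 - 6*y^2 + 8*y) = (y - 2)*(y - 1)*(y^2 - 4*y) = (y - 4)*(y - 2)*(y - 1)*(y)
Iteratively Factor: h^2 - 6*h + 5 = (h - 1)*(h - 5)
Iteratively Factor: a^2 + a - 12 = (a - 3)*(a + 4)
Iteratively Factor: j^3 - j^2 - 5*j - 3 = (j - 3)*(j^2 + 2*j + 1) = (j - 3)*(j + 1)*(j + 1)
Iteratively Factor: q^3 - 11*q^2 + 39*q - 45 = (q - 3)*(q^2 - 8*q + 15) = (q - 5)*(q - 3)*(q - 3)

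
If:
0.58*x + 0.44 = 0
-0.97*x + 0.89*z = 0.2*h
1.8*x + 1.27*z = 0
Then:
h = 8.46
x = -0.76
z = 1.08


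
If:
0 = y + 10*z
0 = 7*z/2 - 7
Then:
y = -20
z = 2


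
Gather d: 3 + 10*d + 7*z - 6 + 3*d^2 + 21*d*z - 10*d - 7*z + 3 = 3*d^2 + 21*d*z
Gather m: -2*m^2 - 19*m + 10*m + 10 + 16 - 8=-2*m^2 - 9*m + 18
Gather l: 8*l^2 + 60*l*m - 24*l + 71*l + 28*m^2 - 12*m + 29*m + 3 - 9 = 8*l^2 + l*(60*m + 47) + 28*m^2 + 17*m - 6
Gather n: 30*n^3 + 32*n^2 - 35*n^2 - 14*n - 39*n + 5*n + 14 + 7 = 30*n^3 - 3*n^2 - 48*n + 21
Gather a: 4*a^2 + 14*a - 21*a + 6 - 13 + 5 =4*a^2 - 7*a - 2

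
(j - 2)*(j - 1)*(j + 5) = j^3 + 2*j^2 - 13*j + 10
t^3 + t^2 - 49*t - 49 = (t - 7)*(t + 1)*(t + 7)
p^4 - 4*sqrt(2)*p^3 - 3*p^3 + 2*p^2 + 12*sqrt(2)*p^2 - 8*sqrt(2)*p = p*(p - 2)*(p - 1)*(p - 4*sqrt(2))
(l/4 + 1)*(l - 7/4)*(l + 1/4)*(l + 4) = l^4/4 + 13*l^3/8 + 57*l^2/64 - 55*l/8 - 7/4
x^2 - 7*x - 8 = (x - 8)*(x + 1)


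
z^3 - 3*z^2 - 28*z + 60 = (z - 6)*(z - 2)*(z + 5)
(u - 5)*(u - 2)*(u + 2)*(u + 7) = u^4 + 2*u^3 - 39*u^2 - 8*u + 140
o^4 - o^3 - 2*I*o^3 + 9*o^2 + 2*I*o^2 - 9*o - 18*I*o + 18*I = (o - 1)*(o - 3*I)*(o - 2*I)*(o + 3*I)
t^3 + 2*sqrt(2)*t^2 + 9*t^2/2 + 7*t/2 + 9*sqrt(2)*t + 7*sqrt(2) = (t + 1)*(t + 7/2)*(t + 2*sqrt(2))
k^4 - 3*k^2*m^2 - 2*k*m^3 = k*(k - 2*m)*(k + m)^2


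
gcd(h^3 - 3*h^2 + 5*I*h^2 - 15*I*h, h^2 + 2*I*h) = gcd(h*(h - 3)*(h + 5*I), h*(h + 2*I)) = h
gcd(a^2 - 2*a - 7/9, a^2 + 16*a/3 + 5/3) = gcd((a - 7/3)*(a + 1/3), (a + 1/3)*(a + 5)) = a + 1/3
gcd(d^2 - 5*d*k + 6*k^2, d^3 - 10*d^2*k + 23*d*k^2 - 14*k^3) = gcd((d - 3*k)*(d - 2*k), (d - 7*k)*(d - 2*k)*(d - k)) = d - 2*k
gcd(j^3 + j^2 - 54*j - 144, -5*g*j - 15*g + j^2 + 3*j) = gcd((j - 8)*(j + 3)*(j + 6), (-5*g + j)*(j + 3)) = j + 3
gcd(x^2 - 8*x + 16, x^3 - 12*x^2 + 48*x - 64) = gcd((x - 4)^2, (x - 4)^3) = x^2 - 8*x + 16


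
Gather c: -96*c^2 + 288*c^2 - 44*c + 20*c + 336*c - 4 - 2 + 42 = 192*c^2 + 312*c + 36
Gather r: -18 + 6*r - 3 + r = 7*r - 21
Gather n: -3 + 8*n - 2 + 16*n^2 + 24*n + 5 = 16*n^2 + 32*n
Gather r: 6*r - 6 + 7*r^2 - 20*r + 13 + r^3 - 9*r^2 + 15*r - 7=r^3 - 2*r^2 + r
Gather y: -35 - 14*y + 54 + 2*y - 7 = 12 - 12*y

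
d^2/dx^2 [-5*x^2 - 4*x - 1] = -10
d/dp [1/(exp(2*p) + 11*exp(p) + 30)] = (-2*exp(p) - 11)*exp(p)/(exp(2*p) + 11*exp(p) + 30)^2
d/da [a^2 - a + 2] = 2*a - 1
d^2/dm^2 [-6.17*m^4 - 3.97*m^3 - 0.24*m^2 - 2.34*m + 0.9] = -74.04*m^2 - 23.82*m - 0.48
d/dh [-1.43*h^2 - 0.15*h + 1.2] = -2.86*h - 0.15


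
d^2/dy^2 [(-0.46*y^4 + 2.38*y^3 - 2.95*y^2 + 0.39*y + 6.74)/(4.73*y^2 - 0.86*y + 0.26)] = (-20.583068*y^6 + 11.2271280000001*y^5 - 5.43554400000016*y^4 - 7.23681400000004*y^3 + 922.961376*y^2 - 166.414236*y - 6.832328)/(105.823817*y^6 - 57.722082*y^5 + 27.945786*y^4 - 6.981824*y^3 + 1.536132*y^2 - 0.174408*y + 0.017576)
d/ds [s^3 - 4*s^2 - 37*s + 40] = 3*s^2 - 8*s - 37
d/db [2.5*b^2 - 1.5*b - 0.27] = 5.0*b - 1.5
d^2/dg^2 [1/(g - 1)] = 2/(g - 1)^3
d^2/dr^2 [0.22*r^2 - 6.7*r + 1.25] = 0.440000000000000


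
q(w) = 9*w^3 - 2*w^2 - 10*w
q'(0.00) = -10.00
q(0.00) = 0.00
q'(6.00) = 938.00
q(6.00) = 1812.00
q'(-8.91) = 2169.12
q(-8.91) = -6435.81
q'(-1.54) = 60.19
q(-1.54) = -22.21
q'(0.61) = -2.39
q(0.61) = -4.80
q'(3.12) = 240.35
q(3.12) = 222.67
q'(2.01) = 91.04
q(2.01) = 44.91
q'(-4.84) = 641.85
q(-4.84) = -1018.87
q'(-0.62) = 2.86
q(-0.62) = 3.29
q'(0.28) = -9.00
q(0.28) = -2.76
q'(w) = 27*w^2 - 4*w - 10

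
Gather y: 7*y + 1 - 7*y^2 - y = -7*y^2 + 6*y + 1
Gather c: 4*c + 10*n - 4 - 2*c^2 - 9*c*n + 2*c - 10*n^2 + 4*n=-2*c^2 + c*(6 - 9*n) - 10*n^2 + 14*n - 4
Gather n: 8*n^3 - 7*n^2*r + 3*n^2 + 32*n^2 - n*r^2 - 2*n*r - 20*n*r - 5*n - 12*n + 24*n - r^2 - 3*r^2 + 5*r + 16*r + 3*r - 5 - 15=8*n^3 + n^2*(35 - 7*r) + n*(-r^2 - 22*r + 7) - 4*r^2 + 24*r - 20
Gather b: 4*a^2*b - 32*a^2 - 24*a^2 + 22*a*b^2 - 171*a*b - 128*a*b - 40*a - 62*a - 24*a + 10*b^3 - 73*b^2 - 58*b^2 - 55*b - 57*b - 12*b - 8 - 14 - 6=-56*a^2 - 126*a + 10*b^3 + b^2*(22*a - 131) + b*(4*a^2 - 299*a - 124) - 28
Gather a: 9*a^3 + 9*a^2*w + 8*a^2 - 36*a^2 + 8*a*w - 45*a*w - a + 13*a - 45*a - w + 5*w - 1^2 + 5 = 9*a^3 + a^2*(9*w - 28) + a*(-37*w - 33) + 4*w + 4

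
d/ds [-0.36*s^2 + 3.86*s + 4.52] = 3.86 - 0.72*s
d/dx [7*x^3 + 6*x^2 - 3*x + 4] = 21*x^2 + 12*x - 3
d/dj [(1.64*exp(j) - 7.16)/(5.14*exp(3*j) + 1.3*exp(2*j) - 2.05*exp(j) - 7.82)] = (-16.8592*exp(3*j) + 108.2752*exp(2*j) + 18.616*exp(j) - 27.5028)*exp(j)/(26.4196*exp(6*j) + 13.364*exp(5*j) - 19.384*exp(4*j) - 85.7196*exp(3*j) - 16.1295*exp(2*j) + 32.062*exp(j) + 61.1524)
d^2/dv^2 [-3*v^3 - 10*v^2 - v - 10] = -18*v - 20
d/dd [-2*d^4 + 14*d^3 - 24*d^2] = 2*d*(-4*d^2 + 21*d - 24)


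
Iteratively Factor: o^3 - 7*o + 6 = (o - 2)*(o^2 + 2*o - 3) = (o - 2)*(o + 3)*(o - 1)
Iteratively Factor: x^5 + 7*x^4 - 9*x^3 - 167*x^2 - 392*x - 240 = (x + 1)*(x^4 + 6*x^3 - 15*x^2 - 152*x - 240) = (x - 5)*(x + 1)*(x^3 + 11*x^2 + 40*x + 48) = (x - 5)*(x + 1)*(x + 4)*(x^2 + 7*x + 12) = (x - 5)*(x + 1)*(x + 3)*(x + 4)*(x + 4)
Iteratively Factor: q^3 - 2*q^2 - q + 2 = (q - 2)*(q^2 - 1) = (q - 2)*(q - 1)*(q + 1)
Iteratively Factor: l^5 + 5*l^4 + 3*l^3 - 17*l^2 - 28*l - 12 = (l - 2)*(l^4 + 7*l^3 + 17*l^2 + 17*l + 6) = (l - 2)*(l + 3)*(l^3 + 4*l^2 + 5*l + 2) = (l - 2)*(l + 1)*(l + 3)*(l^2 + 3*l + 2) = (l - 2)*(l + 1)*(l + 2)*(l + 3)*(l + 1)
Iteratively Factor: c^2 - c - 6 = (c + 2)*(c - 3)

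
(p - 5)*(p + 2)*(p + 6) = p^3 + 3*p^2 - 28*p - 60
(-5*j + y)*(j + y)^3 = -5*j^4 - 14*j^3*y - 12*j^2*y^2 - 2*j*y^3 + y^4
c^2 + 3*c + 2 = (c + 1)*(c + 2)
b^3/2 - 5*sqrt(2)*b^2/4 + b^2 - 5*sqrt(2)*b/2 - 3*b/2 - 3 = (b/2 + 1)*(b - 3*sqrt(2))*(b + sqrt(2)/2)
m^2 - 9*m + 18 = (m - 6)*(m - 3)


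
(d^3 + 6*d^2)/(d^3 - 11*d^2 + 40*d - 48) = d^2*(d + 6)/(d^3 - 11*d^2 + 40*d - 48)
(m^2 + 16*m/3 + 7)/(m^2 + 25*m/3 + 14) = (m + 3)/(m + 6)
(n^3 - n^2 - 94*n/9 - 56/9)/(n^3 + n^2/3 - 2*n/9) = (3*n^2 - 5*n - 28)/(n*(3*n - 1))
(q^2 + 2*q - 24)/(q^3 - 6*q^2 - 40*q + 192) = 1/(q - 8)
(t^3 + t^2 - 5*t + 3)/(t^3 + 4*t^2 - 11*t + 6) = (t + 3)/(t + 6)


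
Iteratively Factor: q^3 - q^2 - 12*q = (q)*(q^2 - q - 12) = q*(q + 3)*(q - 4)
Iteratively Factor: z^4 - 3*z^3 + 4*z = (z + 1)*(z^3 - 4*z^2 + 4*z) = (z - 2)*(z + 1)*(z^2 - 2*z) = (z - 2)^2*(z + 1)*(z)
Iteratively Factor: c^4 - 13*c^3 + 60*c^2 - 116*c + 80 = (c - 2)*(c^3 - 11*c^2 + 38*c - 40) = (c - 4)*(c - 2)*(c^2 - 7*c + 10) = (c - 4)*(c - 2)^2*(c - 5)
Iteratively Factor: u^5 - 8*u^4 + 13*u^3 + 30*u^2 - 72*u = (u - 4)*(u^4 - 4*u^3 - 3*u^2 + 18*u) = (u - 4)*(u + 2)*(u^3 - 6*u^2 + 9*u) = (u - 4)*(u - 3)*(u + 2)*(u^2 - 3*u) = (u - 4)*(u - 3)^2*(u + 2)*(u)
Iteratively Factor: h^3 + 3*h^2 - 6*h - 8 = (h + 1)*(h^2 + 2*h - 8) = (h + 1)*(h + 4)*(h - 2)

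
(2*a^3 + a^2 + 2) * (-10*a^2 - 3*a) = -20*a^5 - 16*a^4 - 3*a^3 - 20*a^2 - 6*a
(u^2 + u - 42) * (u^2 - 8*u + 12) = u^4 - 7*u^3 - 38*u^2 + 348*u - 504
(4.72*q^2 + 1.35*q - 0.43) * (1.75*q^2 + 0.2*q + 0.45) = 8.26*q^4 + 3.3065*q^3 + 1.6415*q^2 + 0.5215*q - 0.1935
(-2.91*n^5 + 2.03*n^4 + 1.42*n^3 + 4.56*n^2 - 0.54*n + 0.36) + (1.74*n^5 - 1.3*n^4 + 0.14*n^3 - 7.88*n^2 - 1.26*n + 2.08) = -1.17*n^5 + 0.73*n^4 + 1.56*n^3 - 3.32*n^2 - 1.8*n + 2.44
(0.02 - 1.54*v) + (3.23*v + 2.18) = 1.69*v + 2.2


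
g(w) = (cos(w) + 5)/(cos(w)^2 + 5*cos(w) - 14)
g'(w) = (2*sin(w)*cos(w) + 5*sin(w))*(cos(w) + 5)/(cos(w)^2 + 5*cos(w) - 14)^2 - sin(w)/(cos(w)^2 + 5*cos(w) - 14) = (cos(w)^2 + 10*cos(w) + 39)*sin(w)/(cos(w)^2 + 5*cos(w) - 14)^2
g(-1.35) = -0.41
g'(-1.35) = -0.24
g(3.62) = -0.23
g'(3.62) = -0.05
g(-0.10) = -0.75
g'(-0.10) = -0.08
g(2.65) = -0.23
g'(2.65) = 0.05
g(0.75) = -0.58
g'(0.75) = 0.33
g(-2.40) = -0.25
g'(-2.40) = -0.07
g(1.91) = -0.30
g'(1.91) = 0.14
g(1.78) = -0.32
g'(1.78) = 0.16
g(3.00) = -0.22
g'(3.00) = 0.01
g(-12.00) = -0.64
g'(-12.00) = 0.31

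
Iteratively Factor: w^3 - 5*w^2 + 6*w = (w - 2)*(w^2 - 3*w) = w*(w - 2)*(w - 3)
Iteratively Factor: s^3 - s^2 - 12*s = (s - 4)*(s^2 + 3*s) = (s - 4)*(s + 3)*(s)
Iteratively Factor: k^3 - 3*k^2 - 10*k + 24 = (k - 4)*(k^2 + k - 6) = (k - 4)*(k + 3)*(k - 2)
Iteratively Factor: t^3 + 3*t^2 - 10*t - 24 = (t + 4)*(t^2 - t - 6) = (t - 3)*(t + 4)*(t + 2)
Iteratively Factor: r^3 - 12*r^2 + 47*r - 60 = (r - 5)*(r^2 - 7*r + 12) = (r - 5)*(r - 4)*(r - 3)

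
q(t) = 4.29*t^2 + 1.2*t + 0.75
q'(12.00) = 104.16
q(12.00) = 632.91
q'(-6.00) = -50.28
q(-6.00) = 147.99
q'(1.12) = 10.81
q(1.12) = 7.48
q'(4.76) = 42.04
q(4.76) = 103.66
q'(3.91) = 34.75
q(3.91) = 71.03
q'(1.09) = 10.55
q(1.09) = 7.15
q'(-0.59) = -3.86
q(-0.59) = 1.54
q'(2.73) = 24.62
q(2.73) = 36.00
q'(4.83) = 42.64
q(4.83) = 106.63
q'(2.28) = 20.76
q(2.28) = 25.79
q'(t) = 8.58*t + 1.2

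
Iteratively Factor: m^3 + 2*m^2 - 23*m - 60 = (m - 5)*(m^2 + 7*m + 12) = (m - 5)*(m + 3)*(m + 4)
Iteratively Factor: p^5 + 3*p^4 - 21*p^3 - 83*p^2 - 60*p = (p + 1)*(p^4 + 2*p^3 - 23*p^2 - 60*p) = p*(p + 1)*(p^3 + 2*p^2 - 23*p - 60) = p*(p + 1)*(p + 4)*(p^2 - 2*p - 15) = p*(p + 1)*(p + 3)*(p + 4)*(p - 5)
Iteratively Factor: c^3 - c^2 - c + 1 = (c + 1)*(c^2 - 2*c + 1) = (c - 1)*(c + 1)*(c - 1)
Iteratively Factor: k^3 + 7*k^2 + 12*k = (k + 4)*(k^2 + 3*k) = (k + 3)*(k + 4)*(k)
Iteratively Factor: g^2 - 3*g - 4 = (g - 4)*(g + 1)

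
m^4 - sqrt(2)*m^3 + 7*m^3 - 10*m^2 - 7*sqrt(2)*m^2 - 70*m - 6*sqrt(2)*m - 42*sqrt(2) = (m + 7)*(m - 3*sqrt(2))*(m + sqrt(2))^2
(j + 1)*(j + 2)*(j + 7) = j^3 + 10*j^2 + 23*j + 14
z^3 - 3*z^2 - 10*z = z*(z - 5)*(z + 2)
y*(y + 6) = y^2 + 6*y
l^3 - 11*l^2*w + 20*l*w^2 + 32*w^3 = (l - 8*w)*(l - 4*w)*(l + w)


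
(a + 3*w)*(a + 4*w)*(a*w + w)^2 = a^4*w^2 + 7*a^3*w^3 + 2*a^3*w^2 + 12*a^2*w^4 + 14*a^2*w^3 + a^2*w^2 + 24*a*w^4 + 7*a*w^3 + 12*w^4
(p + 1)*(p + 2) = p^2 + 3*p + 2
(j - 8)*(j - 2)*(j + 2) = j^3 - 8*j^2 - 4*j + 32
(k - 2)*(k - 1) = k^2 - 3*k + 2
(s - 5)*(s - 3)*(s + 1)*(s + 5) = s^4 - 2*s^3 - 28*s^2 + 50*s + 75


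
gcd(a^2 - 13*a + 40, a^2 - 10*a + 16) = a - 8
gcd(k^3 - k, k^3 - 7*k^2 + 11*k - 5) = k - 1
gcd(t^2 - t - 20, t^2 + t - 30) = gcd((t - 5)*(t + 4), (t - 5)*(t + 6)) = t - 5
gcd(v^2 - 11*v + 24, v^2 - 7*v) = 1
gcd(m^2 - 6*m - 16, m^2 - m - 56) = m - 8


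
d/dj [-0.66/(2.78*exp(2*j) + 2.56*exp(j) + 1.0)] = (3.6696*exp(j) + 1.6896)*exp(j)/(2.78*exp(2*j) + 2.56*exp(j) + 1.0)^2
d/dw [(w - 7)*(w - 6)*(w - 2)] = 3*w^2 - 30*w + 68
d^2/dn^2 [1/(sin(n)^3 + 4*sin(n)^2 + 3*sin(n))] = (-9*sin(n)^2 - 35*sin(n) - 23 + 51/sin(n) + 54/sin(n)^2 + 18/sin(n)^3)/((sin(n) + 1)^2*(sin(n) + 3)^3)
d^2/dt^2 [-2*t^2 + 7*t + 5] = -4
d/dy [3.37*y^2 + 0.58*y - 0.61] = 6.74*y + 0.58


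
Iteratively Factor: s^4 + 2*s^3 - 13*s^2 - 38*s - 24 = (s + 2)*(s^3 - 13*s - 12) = (s + 1)*(s + 2)*(s^2 - s - 12) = (s - 4)*(s + 1)*(s + 2)*(s + 3)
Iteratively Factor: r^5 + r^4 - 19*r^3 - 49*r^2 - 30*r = (r + 2)*(r^4 - r^3 - 17*r^2 - 15*r) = (r + 2)*(r + 3)*(r^3 - 4*r^2 - 5*r) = (r - 5)*(r + 2)*(r + 3)*(r^2 + r) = r*(r - 5)*(r + 2)*(r + 3)*(r + 1)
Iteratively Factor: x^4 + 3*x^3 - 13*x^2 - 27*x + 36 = (x + 3)*(x^3 - 13*x + 12) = (x + 3)*(x + 4)*(x^2 - 4*x + 3) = (x - 3)*(x + 3)*(x + 4)*(x - 1)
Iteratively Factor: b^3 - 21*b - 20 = (b - 5)*(b^2 + 5*b + 4) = (b - 5)*(b + 4)*(b + 1)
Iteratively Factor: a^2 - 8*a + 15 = (a - 3)*(a - 5)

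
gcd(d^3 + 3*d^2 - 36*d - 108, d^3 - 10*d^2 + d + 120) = d + 3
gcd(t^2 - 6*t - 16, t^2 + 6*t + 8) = t + 2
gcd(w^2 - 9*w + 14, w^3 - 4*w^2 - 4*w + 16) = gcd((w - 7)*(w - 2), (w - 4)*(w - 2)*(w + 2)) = w - 2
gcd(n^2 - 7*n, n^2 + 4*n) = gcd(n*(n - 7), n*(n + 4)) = n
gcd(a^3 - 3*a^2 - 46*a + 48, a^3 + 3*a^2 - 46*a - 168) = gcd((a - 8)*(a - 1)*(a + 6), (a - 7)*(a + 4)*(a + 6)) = a + 6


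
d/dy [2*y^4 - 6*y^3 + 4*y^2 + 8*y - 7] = 8*y^3 - 18*y^2 + 8*y + 8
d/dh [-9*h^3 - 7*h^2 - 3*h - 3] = -27*h^2 - 14*h - 3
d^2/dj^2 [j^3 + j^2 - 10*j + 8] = 6*j + 2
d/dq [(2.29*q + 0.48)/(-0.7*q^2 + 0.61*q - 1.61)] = (1.603*q^2 + 0.672*q - 3.9797)/(0.49*q^4 - 0.854*q^3 + 2.6261*q^2 - 1.9642*q + 2.5921)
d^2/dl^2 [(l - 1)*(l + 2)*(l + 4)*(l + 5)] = 12*l^2 + 60*l + 54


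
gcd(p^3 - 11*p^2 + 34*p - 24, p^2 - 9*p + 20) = p - 4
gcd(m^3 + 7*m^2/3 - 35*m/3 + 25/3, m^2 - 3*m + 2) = m - 1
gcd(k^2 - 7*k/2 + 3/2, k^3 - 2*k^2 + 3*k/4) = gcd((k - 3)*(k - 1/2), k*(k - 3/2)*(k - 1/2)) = k - 1/2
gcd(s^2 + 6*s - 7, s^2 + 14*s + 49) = s + 7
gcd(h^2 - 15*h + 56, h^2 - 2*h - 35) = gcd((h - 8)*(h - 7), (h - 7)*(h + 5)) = h - 7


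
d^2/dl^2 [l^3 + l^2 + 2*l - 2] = 6*l + 2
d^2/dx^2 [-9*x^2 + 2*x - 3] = -18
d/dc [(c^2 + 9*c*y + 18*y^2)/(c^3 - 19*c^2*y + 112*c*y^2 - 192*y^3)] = (c^3 + 26*c^2*y - 21*c*y^2 - 468*y^3)/(-c^5 + 30*c^4*y - 345*c^3*y^2 + 1880*c^2*y^3 - 4800*c*y^4 + 4608*y^5)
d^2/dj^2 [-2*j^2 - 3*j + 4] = -4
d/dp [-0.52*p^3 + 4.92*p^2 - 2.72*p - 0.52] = -1.56*p^2 + 9.84*p - 2.72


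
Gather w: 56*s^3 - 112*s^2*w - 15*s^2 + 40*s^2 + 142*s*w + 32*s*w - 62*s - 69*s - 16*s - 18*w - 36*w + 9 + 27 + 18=56*s^3 + 25*s^2 - 147*s + w*(-112*s^2 + 174*s - 54) + 54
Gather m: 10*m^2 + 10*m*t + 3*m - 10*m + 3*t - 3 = 10*m^2 + m*(10*t - 7) + 3*t - 3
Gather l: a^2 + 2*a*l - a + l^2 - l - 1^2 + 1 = a^2 - a + l^2 + l*(2*a - 1)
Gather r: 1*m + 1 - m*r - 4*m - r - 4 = -3*m + r*(-m - 1) - 3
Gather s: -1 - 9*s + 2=1 - 9*s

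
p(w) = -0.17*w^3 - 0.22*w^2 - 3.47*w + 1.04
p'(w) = -0.51*w^2 - 0.44*w - 3.47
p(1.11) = -3.32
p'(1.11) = -4.59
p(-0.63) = 3.18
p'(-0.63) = -3.40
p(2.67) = -13.03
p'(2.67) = -8.28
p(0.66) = -1.39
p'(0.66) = -3.98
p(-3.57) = 18.36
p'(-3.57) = -8.40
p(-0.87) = 4.00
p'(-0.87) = -3.47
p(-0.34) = 2.20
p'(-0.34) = -3.38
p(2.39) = -10.83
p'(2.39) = -7.43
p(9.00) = -171.94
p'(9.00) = -48.74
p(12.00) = -366.04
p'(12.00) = -82.19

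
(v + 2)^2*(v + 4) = v^3 + 8*v^2 + 20*v + 16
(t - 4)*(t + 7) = t^2 + 3*t - 28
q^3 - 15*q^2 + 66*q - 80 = (q - 8)*(q - 5)*(q - 2)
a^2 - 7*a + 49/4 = (a - 7/2)^2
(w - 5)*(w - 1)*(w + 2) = w^3 - 4*w^2 - 7*w + 10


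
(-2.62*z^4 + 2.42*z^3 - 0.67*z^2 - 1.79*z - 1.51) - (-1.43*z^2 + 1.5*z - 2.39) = -2.62*z^4 + 2.42*z^3 + 0.76*z^2 - 3.29*z + 0.88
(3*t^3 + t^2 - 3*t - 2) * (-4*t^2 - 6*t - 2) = -12*t^5 - 22*t^4 + 24*t^2 + 18*t + 4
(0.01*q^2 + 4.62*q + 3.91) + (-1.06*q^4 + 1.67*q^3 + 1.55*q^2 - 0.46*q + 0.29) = -1.06*q^4 + 1.67*q^3 + 1.56*q^2 + 4.16*q + 4.2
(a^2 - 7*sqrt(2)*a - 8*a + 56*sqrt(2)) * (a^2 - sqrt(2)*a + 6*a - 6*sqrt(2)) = a^4 - 8*sqrt(2)*a^3 - 2*a^3 - 34*a^2 + 16*sqrt(2)*a^2 - 28*a + 384*sqrt(2)*a - 672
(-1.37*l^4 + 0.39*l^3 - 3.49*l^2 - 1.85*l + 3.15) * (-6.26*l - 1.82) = 8.5762*l^5 + 0.0520000000000005*l^4 + 21.1376*l^3 + 17.9328*l^2 - 16.352*l - 5.733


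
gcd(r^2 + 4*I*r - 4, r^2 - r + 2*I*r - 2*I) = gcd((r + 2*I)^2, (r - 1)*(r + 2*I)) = r + 2*I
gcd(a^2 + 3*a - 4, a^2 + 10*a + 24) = a + 4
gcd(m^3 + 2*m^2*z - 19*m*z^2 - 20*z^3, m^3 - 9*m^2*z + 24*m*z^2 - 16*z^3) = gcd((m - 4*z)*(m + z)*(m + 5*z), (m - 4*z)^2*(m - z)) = -m + 4*z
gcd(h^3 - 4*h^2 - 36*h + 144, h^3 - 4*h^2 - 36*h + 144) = h^3 - 4*h^2 - 36*h + 144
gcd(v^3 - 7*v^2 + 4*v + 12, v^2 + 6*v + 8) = 1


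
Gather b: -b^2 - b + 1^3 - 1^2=-b^2 - b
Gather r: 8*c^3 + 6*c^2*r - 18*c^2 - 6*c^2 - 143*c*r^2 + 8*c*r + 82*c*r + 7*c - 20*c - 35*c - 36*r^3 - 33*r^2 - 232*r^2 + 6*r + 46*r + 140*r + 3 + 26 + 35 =8*c^3 - 24*c^2 - 48*c - 36*r^3 + r^2*(-143*c - 265) + r*(6*c^2 + 90*c + 192) + 64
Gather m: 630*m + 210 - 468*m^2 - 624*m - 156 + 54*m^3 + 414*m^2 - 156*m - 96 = 54*m^3 - 54*m^2 - 150*m - 42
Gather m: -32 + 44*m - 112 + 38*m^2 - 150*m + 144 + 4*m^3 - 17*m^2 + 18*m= 4*m^3 + 21*m^2 - 88*m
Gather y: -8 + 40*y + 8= 40*y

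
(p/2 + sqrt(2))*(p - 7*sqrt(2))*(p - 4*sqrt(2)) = p^3/2 - 9*sqrt(2)*p^2/2 + 6*p + 56*sqrt(2)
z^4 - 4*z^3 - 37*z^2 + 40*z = z*(z - 8)*(z - 1)*(z + 5)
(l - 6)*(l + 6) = l^2 - 36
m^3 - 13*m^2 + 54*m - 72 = (m - 6)*(m - 4)*(m - 3)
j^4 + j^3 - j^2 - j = j*(j - 1)*(j + 1)^2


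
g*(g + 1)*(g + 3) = g^3 + 4*g^2 + 3*g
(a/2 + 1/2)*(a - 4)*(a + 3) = a^3/2 - 13*a/2 - 6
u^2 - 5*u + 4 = (u - 4)*(u - 1)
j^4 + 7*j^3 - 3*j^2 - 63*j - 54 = (j - 3)*(j + 1)*(j + 3)*(j + 6)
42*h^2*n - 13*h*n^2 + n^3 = n*(-7*h + n)*(-6*h + n)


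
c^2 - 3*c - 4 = (c - 4)*(c + 1)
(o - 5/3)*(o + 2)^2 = o^3 + 7*o^2/3 - 8*o/3 - 20/3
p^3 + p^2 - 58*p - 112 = (p - 8)*(p + 2)*(p + 7)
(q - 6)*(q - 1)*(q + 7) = q^3 - 43*q + 42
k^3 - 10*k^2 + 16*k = k*(k - 8)*(k - 2)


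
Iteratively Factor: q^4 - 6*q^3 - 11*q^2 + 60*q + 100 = (q + 2)*(q^3 - 8*q^2 + 5*q + 50) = (q - 5)*(q + 2)*(q^2 - 3*q - 10) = (q - 5)*(q + 2)^2*(q - 5)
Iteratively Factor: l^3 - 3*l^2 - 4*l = (l - 4)*(l^2 + l) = l*(l - 4)*(l + 1)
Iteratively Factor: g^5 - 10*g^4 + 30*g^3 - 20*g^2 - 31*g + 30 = (g - 3)*(g^4 - 7*g^3 + 9*g^2 + 7*g - 10) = (g - 3)*(g + 1)*(g^3 - 8*g^2 + 17*g - 10) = (g - 3)*(g - 2)*(g + 1)*(g^2 - 6*g + 5) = (g - 5)*(g - 3)*(g - 2)*(g + 1)*(g - 1)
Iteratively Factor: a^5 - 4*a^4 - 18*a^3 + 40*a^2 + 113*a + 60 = (a - 4)*(a^4 - 18*a^2 - 32*a - 15) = (a - 4)*(a + 1)*(a^3 - a^2 - 17*a - 15) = (a - 4)*(a + 1)^2*(a^2 - 2*a - 15) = (a - 5)*(a - 4)*(a + 1)^2*(a + 3)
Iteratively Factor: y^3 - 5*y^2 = (y)*(y^2 - 5*y) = y*(y - 5)*(y)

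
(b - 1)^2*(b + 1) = b^3 - b^2 - b + 1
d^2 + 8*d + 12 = (d + 2)*(d + 6)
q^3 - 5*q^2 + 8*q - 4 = (q - 2)^2*(q - 1)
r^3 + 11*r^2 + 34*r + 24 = (r + 1)*(r + 4)*(r + 6)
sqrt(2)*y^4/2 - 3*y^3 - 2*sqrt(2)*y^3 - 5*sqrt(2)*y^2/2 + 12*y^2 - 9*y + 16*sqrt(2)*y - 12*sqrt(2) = (y - 3)*(y - 1)*(y - 4*sqrt(2))*(sqrt(2)*y/2 + 1)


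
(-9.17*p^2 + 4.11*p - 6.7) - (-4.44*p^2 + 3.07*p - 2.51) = -4.73*p^2 + 1.04*p - 4.19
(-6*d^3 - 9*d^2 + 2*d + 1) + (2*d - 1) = -6*d^3 - 9*d^2 + 4*d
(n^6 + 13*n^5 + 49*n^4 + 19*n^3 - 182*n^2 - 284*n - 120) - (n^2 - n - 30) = n^6 + 13*n^5 + 49*n^4 + 19*n^3 - 183*n^2 - 283*n - 90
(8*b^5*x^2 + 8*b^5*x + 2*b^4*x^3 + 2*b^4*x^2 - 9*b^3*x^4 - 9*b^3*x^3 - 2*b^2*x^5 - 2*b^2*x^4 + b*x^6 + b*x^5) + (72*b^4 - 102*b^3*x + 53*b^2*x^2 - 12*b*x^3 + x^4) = 8*b^5*x^2 + 8*b^5*x + 2*b^4*x^3 + 2*b^4*x^2 + 72*b^4 - 9*b^3*x^4 - 9*b^3*x^3 - 102*b^3*x - 2*b^2*x^5 - 2*b^2*x^4 + 53*b^2*x^2 + b*x^6 + b*x^5 - 12*b*x^3 + x^4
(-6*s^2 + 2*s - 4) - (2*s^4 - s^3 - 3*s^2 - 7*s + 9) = -2*s^4 + s^3 - 3*s^2 + 9*s - 13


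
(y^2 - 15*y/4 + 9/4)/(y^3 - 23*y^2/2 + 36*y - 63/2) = (4*y - 3)/(2*(2*y^2 - 17*y + 21))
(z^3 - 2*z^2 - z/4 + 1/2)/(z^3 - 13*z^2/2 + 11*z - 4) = (z + 1/2)/(z - 4)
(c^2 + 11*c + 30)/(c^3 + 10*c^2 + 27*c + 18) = (c + 5)/(c^2 + 4*c + 3)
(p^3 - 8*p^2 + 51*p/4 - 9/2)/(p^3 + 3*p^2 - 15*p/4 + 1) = (2*p^2 - 15*p + 18)/(2*p^2 + 7*p - 4)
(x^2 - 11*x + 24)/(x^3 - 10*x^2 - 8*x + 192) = (x - 3)/(x^2 - 2*x - 24)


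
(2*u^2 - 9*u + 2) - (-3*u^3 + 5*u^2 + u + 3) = 3*u^3 - 3*u^2 - 10*u - 1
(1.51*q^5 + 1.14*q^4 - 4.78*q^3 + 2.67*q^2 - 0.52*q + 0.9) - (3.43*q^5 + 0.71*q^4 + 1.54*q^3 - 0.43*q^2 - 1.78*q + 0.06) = -1.92*q^5 + 0.43*q^4 - 6.32*q^3 + 3.1*q^2 + 1.26*q + 0.84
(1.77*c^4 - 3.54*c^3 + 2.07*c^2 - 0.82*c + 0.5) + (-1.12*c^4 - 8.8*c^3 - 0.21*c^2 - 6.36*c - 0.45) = 0.65*c^4 - 12.34*c^3 + 1.86*c^2 - 7.18*c + 0.05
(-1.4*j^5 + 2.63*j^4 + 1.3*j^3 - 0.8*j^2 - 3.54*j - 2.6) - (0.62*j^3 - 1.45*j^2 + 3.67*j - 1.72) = -1.4*j^5 + 2.63*j^4 + 0.68*j^3 + 0.65*j^2 - 7.21*j - 0.88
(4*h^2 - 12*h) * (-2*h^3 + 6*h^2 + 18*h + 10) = -8*h^5 + 48*h^4 - 176*h^2 - 120*h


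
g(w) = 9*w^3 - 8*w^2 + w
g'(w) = 27*w^2 - 16*w + 1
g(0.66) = -0.24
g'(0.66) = 2.20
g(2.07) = 47.62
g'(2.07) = 83.57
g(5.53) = 1282.89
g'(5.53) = 738.20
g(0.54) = -0.38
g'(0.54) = 0.23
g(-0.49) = -3.47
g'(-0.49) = 15.32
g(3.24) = 225.37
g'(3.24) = 232.60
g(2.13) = 52.81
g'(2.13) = 89.42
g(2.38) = 78.40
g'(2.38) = 115.86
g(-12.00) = -16716.00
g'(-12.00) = 4081.00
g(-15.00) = -32190.00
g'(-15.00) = 6316.00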